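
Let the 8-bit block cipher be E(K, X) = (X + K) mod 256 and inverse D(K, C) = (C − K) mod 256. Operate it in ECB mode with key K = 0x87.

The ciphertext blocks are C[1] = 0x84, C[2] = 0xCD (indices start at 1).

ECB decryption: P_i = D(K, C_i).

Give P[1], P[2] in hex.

P[1]: D(K, 0x84) = 0xFD.
P[2]: D(K, 0xCD) = 0x46.

P[1] = 0xFD, P[2] = 0x46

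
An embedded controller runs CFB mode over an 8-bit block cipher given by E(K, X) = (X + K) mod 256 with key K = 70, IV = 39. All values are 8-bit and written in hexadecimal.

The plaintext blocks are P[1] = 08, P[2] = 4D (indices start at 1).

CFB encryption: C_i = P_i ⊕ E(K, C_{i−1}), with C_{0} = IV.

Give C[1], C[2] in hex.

C[1] = A1, C[2] = 5C

C[1]: E(K, 39) = A9; 08 ⊕ A9 = A1.
C[2]: E(K, A1) = 11; 4D ⊕ 11 = 5C.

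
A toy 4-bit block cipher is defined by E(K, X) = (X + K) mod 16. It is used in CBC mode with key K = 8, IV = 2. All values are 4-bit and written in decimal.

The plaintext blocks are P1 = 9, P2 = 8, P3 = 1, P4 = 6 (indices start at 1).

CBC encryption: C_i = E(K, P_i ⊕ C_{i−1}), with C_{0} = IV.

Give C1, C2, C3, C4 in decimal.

C1 = 3, C2 = 3, C3 = 10, C4 = 4

C1: P1 ⊕ 2 = 11; E(K, 11) = 3.
C2: P2 ⊕ 3 = 11; E(K, 11) = 3.
C3: P3 ⊕ 3 = 2; E(K, 2) = 10.
C4: P4 ⊕ 10 = 12; E(K, 12) = 4.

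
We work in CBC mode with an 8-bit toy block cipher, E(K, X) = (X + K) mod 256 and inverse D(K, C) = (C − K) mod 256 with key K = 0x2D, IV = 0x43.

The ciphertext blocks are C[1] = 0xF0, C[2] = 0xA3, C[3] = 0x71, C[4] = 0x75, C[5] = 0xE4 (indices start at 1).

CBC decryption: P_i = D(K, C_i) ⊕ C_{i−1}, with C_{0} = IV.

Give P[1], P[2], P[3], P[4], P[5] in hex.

P[1]: D(K, 0xF0) = 0xC3; 0xC3 ⊕ 0x43 = 0x80.
P[2]: D(K, 0xA3) = 0x76; 0x76 ⊕ 0xF0 = 0x86.
P[3]: D(K, 0x71) = 0x44; 0x44 ⊕ 0xA3 = 0xE7.
P[4]: D(K, 0x75) = 0x48; 0x48 ⊕ 0x71 = 0x39.
P[5]: D(K, 0xE4) = 0xB7; 0xB7 ⊕ 0x75 = 0xC2.

P[1] = 0x80, P[2] = 0x86, P[3] = 0xE7, P[4] = 0x39, P[5] = 0xC2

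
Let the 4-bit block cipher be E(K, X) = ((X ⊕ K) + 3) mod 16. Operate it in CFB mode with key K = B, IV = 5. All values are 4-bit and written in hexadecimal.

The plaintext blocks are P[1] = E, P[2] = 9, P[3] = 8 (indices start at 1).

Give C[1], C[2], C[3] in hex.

CFB encryption: C_i = P_i ⊕ E(K, C_{i−1}), with C_{0} = IV.
C[1]: E(K, 5) = 1; E ⊕ 1 = F.
C[2]: E(K, F) = 7; 9 ⊕ 7 = E.
C[3]: E(K, E) = 8; 8 ⊕ 8 = 0.

C[1] = F, C[2] = E, C[3] = 0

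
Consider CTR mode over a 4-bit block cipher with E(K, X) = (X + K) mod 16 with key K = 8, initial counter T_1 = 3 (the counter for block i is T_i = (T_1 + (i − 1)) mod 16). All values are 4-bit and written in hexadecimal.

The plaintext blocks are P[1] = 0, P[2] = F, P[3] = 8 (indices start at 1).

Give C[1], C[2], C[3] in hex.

CTR encryption: S_i = E(K, T_i) where T_i is the counter for block i; C_i = P_i ⊕ S_i.
C[1]: T = 3, S = E(K, T) = B; 0 ⊕ B = B.
C[2]: T = 4, S = E(K, T) = C; F ⊕ C = 3.
C[3]: T = 5, S = E(K, T) = D; 8 ⊕ D = 5.

C[1] = B, C[2] = 3, C[3] = 5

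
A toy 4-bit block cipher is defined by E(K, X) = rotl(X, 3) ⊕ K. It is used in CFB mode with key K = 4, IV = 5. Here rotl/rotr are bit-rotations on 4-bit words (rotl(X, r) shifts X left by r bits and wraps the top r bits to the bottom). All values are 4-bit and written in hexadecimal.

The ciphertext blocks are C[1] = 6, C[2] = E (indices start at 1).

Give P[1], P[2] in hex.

P[1] = 8, P[2] = 9

CFB decryption: P_i = C_i ⊕ E(K, C_{i−1}), with C_{0} = IV.
P[1]: E(K, 5) = E; 6 ⊕ E = 8.
P[2]: E(K, 6) = 7; E ⊕ 7 = 9.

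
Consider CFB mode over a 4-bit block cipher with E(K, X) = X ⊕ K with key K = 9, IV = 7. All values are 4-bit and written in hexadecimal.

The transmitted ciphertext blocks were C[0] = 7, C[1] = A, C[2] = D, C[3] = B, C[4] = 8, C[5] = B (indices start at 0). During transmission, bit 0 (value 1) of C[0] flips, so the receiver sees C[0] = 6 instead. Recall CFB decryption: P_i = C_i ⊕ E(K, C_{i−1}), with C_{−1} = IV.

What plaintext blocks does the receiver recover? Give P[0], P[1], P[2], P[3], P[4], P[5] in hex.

P[0] = 8, P[1] = 5, P[2] = E, P[3] = F, P[4] = A, P[5] = A

Only C[0] changed, to 6. In CFB, a change in C_i flips the same bit in P_i and garbles P_{i+1}. Decrypting the received ciphertext:
P[0]: E(K, 7) = E; 6 ⊕ E = 8.
P[1]: E(K, 6) = F; A ⊕ F = 5.
P[2]: E(K, A) = 3; D ⊕ 3 = E.
P[3]: E(K, D) = 4; B ⊕ 4 = F.
P[4]: E(K, B) = 2; 8 ⊕ 2 = A.
P[5]: E(K, 8) = 1; B ⊕ 1 = A.
Blocks that differ from the original plaintext: P[0], P[1].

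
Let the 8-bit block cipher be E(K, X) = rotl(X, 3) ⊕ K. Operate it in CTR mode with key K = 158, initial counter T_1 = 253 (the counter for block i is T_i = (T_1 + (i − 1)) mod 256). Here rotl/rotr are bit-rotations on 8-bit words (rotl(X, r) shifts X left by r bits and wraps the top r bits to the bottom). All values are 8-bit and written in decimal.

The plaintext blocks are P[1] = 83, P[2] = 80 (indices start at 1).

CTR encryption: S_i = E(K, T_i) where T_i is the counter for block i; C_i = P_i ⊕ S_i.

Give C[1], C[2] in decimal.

C[1] = 34, C[2] = 57

C[1]: T = 253, S = E(K, T) = 113; 83 ⊕ 113 = 34.
C[2]: T = 254, S = E(K, T) = 105; 80 ⊕ 105 = 57.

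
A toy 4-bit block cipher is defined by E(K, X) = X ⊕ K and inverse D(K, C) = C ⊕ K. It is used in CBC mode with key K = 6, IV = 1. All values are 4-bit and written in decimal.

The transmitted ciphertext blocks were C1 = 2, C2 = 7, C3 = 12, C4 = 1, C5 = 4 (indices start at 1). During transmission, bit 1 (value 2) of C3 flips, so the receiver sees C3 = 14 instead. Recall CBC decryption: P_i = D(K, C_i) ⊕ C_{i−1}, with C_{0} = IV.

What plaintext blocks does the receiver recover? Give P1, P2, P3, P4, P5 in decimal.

P1 = 5, P2 = 3, P3 = 15, P4 = 9, P5 = 3

Only C3 changed, to 14. In CBC, a change in C_i garbles P_i and flips the same bit in P_{i+1}. Decrypting the received ciphertext:
P1: D(K, 2) = 4; 4 ⊕ 1 = 5.
P2: D(K, 7) = 1; 1 ⊕ 2 = 3.
P3: D(K, 14) = 8; 8 ⊕ 7 = 15.
P4: D(K, 1) = 7; 7 ⊕ 14 = 9.
P5: D(K, 4) = 2; 2 ⊕ 1 = 3.
Blocks that differ from the original plaintext: P3, P4.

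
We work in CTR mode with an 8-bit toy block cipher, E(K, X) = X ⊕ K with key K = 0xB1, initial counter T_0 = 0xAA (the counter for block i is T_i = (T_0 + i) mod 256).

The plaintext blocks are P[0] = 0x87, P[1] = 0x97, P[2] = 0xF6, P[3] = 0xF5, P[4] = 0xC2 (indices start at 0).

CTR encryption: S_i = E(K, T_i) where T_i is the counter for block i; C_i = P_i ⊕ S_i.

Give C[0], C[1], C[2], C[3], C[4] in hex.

C[0]: T = 0xAA, S = E(K, T) = 0x1B; 0x87 ⊕ 0x1B = 0x9C.
C[1]: T = 0xAB, S = E(K, T) = 0x1A; 0x97 ⊕ 0x1A = 0x8D.
C[2]: T = 0xAC, S = E(K, T) = 0x1D; 0xF6 ⊕ 0x1D = 0xEB.
C[3]: T = 0xAD, S = E(K, T) = 0x1C; 0xF5 ⊕ 0x1C = 0xE9.
C[4]: T = 0xAE, S = E(K, T) = 0x1F; 0xC2 ⊕ 0x1F = 0xDD.

C[0] = 0x9C, C[1] = 0x8D, C[2] = 0xEB, C[3] = 0xE9, C[4] = 0xDD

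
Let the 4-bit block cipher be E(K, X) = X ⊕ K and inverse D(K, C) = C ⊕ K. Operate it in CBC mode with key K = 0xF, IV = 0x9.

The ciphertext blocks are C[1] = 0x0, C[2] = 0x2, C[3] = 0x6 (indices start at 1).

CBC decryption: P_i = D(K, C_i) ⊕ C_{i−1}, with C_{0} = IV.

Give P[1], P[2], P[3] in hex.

P[1] = 0x6, P[2] = 0xD, P[3] = 0xB

P[1]: D(K, 0x0) = 0xF; 0xF ⊕ 0x9 = 0x6.
P[2]: D(K, 0x2) = 0xD; 0xD ⊕ 0x0 = 0xD.
P[3]: D(K, 0x6) = 0x9; 0x9 ⊕ 0x2 = 0xB.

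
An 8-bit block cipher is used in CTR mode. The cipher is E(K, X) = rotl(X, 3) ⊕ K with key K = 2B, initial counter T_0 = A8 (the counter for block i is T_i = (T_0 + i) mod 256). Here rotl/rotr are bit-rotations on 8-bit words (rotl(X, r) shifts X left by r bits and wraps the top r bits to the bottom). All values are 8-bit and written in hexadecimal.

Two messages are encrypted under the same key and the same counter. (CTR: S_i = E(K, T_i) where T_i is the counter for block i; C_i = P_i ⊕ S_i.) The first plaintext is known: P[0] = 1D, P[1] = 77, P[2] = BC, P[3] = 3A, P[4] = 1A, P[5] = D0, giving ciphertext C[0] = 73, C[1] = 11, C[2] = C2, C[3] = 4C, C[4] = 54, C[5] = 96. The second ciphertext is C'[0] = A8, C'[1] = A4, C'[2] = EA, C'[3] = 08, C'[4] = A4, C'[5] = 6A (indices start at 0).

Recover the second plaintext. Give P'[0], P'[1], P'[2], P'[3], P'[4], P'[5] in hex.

P'[0] = C6, P'[1] = C2, P'[2] = 94, P'[3] = 7E, P'[4] = EA, P'[5] = 2C

In CTR with a reused counter, both messages share the same keystream S_i, so C_i ⊕ C'_i = P_i ⊕ P'_i and thus P'_i = P_i ⊕ C_i ⊕ C'_i.
P'[0]: 1D ⊕ 73 ⊕ A8 = C6.
P'[1]: 77 ⊕ 11 ⊕ A4 = C2.
P'[2]: BC ⊕ C2 ⊕ EA = 94.
P'[3]: 3A ⊕ 4C ⊕ 08 = 7E.
P'[4]: 1A ⊕ 54 ⊕ A4 = EA.
P'[5]: D0 ⊕ 96 ⊕ 6A = 2C.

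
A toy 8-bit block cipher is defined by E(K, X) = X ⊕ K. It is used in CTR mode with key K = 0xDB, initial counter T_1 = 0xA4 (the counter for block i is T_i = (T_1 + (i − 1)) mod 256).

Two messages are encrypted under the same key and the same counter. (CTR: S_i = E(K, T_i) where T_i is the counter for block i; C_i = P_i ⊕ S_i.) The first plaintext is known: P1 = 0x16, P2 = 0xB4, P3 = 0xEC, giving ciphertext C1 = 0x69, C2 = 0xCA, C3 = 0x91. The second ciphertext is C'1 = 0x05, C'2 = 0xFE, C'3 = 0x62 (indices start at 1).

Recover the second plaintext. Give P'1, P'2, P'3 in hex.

P'1 = 0x7A, P'2 = 0x80, P'3 = 0x1F

In CTR with a reused counter, both messages share the same keystream S_i, so C_i ⊕ C'_i = P_i ⊕ P'_i and thus P'_i = P_i ⊕ C_i ⊕ C'_i.
P'1: 0x16 ⊕ 0x69 ⊕ 0x05 = 0x7A.
P'2: 0xB4 ⊕ 0xCA ⊕ 0xFE = 0x80.
P'3: 0xEC ⊕ 0x91 ⊕ 0x62 = 0x1F.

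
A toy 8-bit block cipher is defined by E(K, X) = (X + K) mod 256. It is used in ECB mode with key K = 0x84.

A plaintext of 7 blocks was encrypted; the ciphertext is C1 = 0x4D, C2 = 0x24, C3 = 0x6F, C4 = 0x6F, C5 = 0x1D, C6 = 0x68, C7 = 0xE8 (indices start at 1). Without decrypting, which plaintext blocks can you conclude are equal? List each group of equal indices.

P3 = P4

ECB encrypts each block independently with the same key, so equal ciphertext blocks imply equal plaintext blocks.
C3 = C4 = 0x6F, so P3 = P4.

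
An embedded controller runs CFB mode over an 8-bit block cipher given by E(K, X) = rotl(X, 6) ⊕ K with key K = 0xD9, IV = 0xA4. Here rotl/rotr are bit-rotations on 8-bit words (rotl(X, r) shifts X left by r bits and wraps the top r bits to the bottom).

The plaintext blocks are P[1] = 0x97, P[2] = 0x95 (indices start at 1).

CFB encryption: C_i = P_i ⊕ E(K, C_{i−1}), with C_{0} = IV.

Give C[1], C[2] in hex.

C[1]: E(K, 0xA4) = 0xF0; 0x97 ⊕ 0xF0 = 0x67.
C[2]: E(K, 0x67) = 0x00; 0x95 ⊕ 0x00 = 0x95.

C[1] = 0x67, C[2] = 0x95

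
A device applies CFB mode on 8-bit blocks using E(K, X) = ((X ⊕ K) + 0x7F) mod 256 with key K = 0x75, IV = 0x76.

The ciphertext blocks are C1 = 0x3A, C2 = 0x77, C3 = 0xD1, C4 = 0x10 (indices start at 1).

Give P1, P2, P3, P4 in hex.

P1 = 0xB8, P2 = 0xB9, P3 = 0x50, P4 = 0x33

CFB decryption: P_i = C_i ⊕ E(K, C_{i−1}), with C_{0} = IV.
P1: E(K, 0x76) = 0x82; 0x3A ⊕ 0x82 = 0xB8.
P2: E(K, 0x3A) = 0xCE; 0x77 ⊕ 0xCE = 0xB9.
P3: E(K, 0x77) = 0x81; 0xD1 ⊕ 0x81 = 0x50.
P4: E(K, 0xD1) = 0x23; 0x10 ⊕ 0x23 = 0x33.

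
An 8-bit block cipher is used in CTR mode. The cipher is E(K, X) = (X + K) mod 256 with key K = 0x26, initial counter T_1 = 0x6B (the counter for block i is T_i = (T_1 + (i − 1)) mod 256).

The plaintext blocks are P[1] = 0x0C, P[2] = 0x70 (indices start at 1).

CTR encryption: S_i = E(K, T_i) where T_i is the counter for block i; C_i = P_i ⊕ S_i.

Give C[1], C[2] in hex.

C[1] = 0x9D, C[2] = 0xE2

C[1]: T = 0x6B, S = E(K, T) = 0x91; 0x0C ⊕ 0x91 = 0x9D.
C[2]: T = 0x6C, S = E(K, T) = 0x92; 0x70 ⊕ 0x92 = 0xE2.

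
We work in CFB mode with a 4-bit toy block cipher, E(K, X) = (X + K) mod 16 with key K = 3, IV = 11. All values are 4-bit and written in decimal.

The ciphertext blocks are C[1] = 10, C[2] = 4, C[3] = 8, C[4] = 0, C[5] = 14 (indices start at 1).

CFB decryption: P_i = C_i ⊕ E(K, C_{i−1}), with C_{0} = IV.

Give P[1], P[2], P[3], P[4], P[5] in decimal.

P[1] = 4, P[2] = 9, P[3] = 15, P[4] = 11, P[5] = 13

P[1]: E(K, 11) = 14; 10 ⊕ 14 = 4.
P[2]: E(K, 10) = 13; 4 ⊕ 13 = 9.
P[3]: E(K, 4) = 7; 8 ⊕ 7 = 15.
P[4]: E(K, 8) = 11; 0 ⊕ 11 = 11.
P[5]: E(K, 0) = 3; 14 ⊕ 3 = 13.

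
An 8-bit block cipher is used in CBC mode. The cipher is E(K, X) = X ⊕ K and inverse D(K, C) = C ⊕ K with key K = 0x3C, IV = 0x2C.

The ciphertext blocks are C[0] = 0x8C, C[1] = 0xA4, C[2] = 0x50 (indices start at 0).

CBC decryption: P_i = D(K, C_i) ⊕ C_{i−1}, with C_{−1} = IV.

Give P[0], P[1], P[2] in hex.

P[0]: D(K, 0x8C) = 0xB0; 0xB0 ⊕ 0x2C = 0x9C.
P[1]: D(K, 0xA4) = 0x98; 0x98 ⊕ 0x8C = 0x14.
P[2]: D(K, 0x50) = 0x6C; 0x6C ⊕ 0xA4 = 0xC8.

P[0] = 0x9C, P[1] = 0x14, P[2] = 0xC8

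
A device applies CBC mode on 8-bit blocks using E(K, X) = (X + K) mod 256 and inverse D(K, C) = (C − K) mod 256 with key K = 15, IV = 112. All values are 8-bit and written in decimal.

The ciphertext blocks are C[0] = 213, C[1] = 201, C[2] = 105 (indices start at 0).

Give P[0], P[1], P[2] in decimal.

P[0] = 182, P[1] = 111, P[2] = 147

CBC decryption: P_i = D(K, C_i) ⊕ C_{i−1}, with C_{−1} = IV.
P[0]: D(K, 213) = 198; 198 ⊕ 112 = 182.
P[1]: D(K, 201) = 186; 186 ⊕ 213 = 111.
P[2]: D(K, 105) = 90; 90 ⊕ 201 = 147.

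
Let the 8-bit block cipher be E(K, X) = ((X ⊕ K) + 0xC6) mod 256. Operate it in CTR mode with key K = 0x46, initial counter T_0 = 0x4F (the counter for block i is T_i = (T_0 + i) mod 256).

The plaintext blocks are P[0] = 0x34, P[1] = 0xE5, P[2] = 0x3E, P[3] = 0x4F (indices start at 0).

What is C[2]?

C[2] = 0xE3

CTR encryption: S_i = E(K, T_i) where T_i is the counter for block i; C_i = P_i ⊕ S_i.
C[0]: T = 0x4F, S = E(K, T) = 0xCF; 0x34 ⊕ 0xCF = 0xFB.
C[1]: T = 0x50, S = E(K, T) = 0xDC; 0xE5 ⊕ 0xDC = 0x39.
C[2]: T = 0x51, S = E(K, T) = 0xDD; 0x3E ⊕ 0xDD = 0xE3.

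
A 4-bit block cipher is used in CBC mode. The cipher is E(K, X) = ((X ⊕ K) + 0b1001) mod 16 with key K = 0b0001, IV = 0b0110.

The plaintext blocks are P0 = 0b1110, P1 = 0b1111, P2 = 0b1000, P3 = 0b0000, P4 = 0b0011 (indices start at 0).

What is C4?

C4 = 0b1000

CBC encryption: C_i = E(K, P_i ⊕ C_{i−1}), with C_{−1} = IV.
C0: P0 ⊕ 0b0110 = 0b1000; E(K, 0b1000) = 0b0010.
C1: P1 ⊕ 0b0010 = 0b1101; E(K, 0b1101) = 0b0101.
C2: P2 ⊕ 0b0101 = 0b1101; E(K, 0b1101) = 0b0101.
C3: P3 ⊕ 0b0101 = 0b0101; E(K, 0b0101) = 0b1101.
C4: P4 ⊕ 0b1101 = 0b1110; E(K, 0b1110) = 0b1000.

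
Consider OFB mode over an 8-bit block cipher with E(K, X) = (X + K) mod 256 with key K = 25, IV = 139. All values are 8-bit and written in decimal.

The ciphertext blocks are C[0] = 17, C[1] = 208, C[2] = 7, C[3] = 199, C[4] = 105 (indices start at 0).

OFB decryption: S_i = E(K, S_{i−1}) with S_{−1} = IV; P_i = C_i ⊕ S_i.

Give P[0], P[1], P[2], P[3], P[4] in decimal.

P[0] = 181, P[1] = 109, P[2] = 209, P[3] = 40, P[4] = 97

P[0]: S = E(K, 139) = 164; 17 ⊕ 164 = 181.
P[1]: S = E(K, 164) = 189; 208 ⊕ 189 = 109.
P[2]: S = E(K, 189) = 214; 7 ⊕ 214 = 209.
P[3]: S = E(K, 214) = 239; 199 ⊕ 239 = 40.
P[4]: S = E(K, 239) = 8; 105 ⊕ 8 = 97.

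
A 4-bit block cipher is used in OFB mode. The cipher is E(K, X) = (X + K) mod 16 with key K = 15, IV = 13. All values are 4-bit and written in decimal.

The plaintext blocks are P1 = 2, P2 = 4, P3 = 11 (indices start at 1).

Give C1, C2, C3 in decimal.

OFB encryption: S_i = E(K, S_{i−1}) with S_{0} = IV; C_i = P_i ⊕ S_i.
C1: S = E(K, 13) = 12; 2 ⊕ 12 = 14.
C2: S = E(K, 12) = 11; 4 ⊕ 11 = 15.
C3: S = E(K, 11) = 10; 11 ⊕ 10 = 1.

C1 = 14, C2 = 15, C3 = 1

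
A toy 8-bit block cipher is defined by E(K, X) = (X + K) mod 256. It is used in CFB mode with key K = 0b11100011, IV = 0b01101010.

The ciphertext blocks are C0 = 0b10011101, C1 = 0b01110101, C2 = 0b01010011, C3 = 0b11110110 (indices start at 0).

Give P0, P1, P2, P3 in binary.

CFB decryption: P_i = C_i ⊕ E(K, C_{i−1}), with C_{−1} = IV.
P0: E(K, 0b01101010) = 0b01001101; 0b10011101 ⊕ 0b01001101 = 0b11010000.
P1: E(K, 0b10011101) = 0b10000000; 0b01110101 ⊕ 0b10000000 = 0b11110101.
P2: E(K, 0b01110101) = 0b01011000; 0b01010011 ⊕ 0b01011000 = 0b00001011.
P3: E(K, 0b01010011) = 0b00110110; 0b11110110 ⊕ 0b00110110 = 0b11000000.

P0 = 0b11010000, P1 = 0b11110101, P2 = 0b00001011, P3 = 0b11000000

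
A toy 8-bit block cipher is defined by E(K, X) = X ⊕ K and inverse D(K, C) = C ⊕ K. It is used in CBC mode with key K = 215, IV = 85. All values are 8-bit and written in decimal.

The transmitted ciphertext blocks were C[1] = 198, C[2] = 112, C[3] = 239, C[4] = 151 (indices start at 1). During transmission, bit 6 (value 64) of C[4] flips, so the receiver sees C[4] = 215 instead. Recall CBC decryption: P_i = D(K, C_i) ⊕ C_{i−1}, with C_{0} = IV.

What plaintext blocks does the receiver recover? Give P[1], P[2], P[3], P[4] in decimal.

Only C[4] changed, to 215. In CBC, a change in C_i garbles P_i and flips the same bit in P_{i+1}. Decrypting the received ciphertext:
P[1]: D(K, 198) = 17; 17 ⊕ 85 = 68.
P[2]: D(K, 112) = 167; 167 ⊕ 198 = 97.
P[3]: D(K, 239) = 56; 56 ⊕ 112 = 72.
P[4]: D(K, 215) = 0; 0 ⊕ 239 = 239.
Blocks that differ from the original plaintext: P[4].

P[1] = 68, P[2] = 97, P[3] = 72, P[4] = 239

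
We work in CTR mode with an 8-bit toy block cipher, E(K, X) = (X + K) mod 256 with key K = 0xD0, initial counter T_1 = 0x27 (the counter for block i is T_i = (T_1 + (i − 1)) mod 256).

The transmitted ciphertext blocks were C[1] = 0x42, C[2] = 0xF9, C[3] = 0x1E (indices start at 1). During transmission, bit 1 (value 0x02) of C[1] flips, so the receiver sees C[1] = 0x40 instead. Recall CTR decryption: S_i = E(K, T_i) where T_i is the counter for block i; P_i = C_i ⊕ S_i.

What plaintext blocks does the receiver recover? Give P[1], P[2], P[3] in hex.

Only C[1] changed, to 0x40. In CTR, a change in C_i flips the same bit in P_i only; the keystream is unaffected. Decrypting the received ciphertext:
P[1]: T = 0x27, S = E(K, T) = 0xF7; 0x40 ⊕ 0xF7 = 0xB7.
P[2]: T = 0x28, S = E(K, T) = 0xF8; 0xF9 ⊕ 0xF8 = 0x01.
P[3]: T = 0x29, S = E(K, T) = 0xF9; 0x1E ⊕ 0xF9 = 0xE7.
Blocks that differ from the original plaintext: P[1].

P[1] = 0xB7, P[2] = 0x01, P[3] = 0xE7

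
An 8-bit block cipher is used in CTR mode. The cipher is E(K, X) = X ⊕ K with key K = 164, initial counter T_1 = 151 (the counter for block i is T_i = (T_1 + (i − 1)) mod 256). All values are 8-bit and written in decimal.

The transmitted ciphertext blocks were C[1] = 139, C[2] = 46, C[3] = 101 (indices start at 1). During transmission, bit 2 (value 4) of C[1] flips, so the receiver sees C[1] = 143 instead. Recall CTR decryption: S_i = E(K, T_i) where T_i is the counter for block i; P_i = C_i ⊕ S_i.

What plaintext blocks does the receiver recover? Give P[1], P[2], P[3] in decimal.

Only C[1] changed, to 143. In CTR, a change in C_i flips the same bit in P_i only; the keystream is unaffected. Decrypting the received ciphertext:
P[1]: T = 151, S = E(K, T) = 51; 143 ⊕ 51 = 188.
P[2]: T = 152, S = E(K, T) = 60; 46 ⊕ 60 = 18.
P[3]: T = 153, S = E(K, T) = 61; 101 ⊕ 61 = 88.
Blocks that differ from the original plaintext: P[1].

P[1] = 188, P[2] = 18, P[3] = 88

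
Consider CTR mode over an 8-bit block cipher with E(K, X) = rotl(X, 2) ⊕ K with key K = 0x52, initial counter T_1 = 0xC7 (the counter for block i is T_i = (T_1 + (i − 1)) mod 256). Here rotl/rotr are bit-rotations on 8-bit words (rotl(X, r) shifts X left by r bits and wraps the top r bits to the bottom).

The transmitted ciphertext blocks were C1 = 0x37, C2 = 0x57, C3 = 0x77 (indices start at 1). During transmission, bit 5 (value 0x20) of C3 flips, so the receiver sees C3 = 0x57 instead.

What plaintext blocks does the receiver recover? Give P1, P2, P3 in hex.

P1 = 0x7A, P2 = 0x26, P3 = 0x22

CTR decryption: S_i = E(K, T_i) where T_i is the counter for block i; P_i = C_i ⊕ S_i.
Only C3 changed, to 0x57. In CTR, a change in C_i flips the same bit in P_i only; the keystream is unaffected. Decrypting the received ciphertext:
P1: T = 0xC7, S = E(K, T) = 0x4D; 0x37 ⊕ 0x4D = 0x7A.
P2: T = 0xC8, S = E(K, T) = 0x71; 0x57 ⊕ 0x71 = 0x26.
P3: T = 0xC9, S = E(K, T) = 0x75; 0x57 ⊕ 0x75 = 0x22.
Blocks that differ from the original plaintext: P3.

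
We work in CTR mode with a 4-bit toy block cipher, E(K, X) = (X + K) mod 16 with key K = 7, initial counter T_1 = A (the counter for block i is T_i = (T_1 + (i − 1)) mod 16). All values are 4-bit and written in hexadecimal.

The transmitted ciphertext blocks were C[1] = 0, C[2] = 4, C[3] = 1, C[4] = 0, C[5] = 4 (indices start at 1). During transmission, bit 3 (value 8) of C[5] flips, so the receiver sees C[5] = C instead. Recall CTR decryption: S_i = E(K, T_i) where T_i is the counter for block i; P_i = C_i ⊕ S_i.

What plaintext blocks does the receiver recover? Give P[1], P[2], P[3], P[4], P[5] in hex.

Only C[5] changed, to C. In CTR, a change in C_i flips the same bit in P_i only; the keystream is unaffected. Decrypting the received ciphertext:
P[1]: T = A, S = E(K, T) = 1; 0 ⊕ 1 = 1.
P[2]: T = B, S = E(K, T) = 2; 4 ⊕ 2 = 6.
P[3]: T = C, S = E(K, T) = 3; 1 ⊕ 3 = 2.
P[4]: T = D, S = E(K, T) = 4; 0 ⊕ 4 = 4.
P[5]: T = E, S = E(K, T) = 5; C ⊕ 5 = 9.
Blocks that differ from the original plaintext: P[5].

P[1] = 1, P[2] = 6, P[3] = 2, P[4] = 4, P[5] = 9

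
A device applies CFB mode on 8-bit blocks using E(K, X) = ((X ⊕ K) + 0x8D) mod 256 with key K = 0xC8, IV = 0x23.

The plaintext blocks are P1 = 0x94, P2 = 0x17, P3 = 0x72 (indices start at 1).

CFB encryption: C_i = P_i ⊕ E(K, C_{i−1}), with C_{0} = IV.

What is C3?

C1: E(K, 0x23) = 0x78; 0x94 ⊕ 0x78 = 0xEC.
C2: E(K, 0xEC) = 0xB1; 0x17 ⊕ 0xB1 = 0xA6.
C3: E(K, 0xA6) = 0xFB; 0x72 ⊕ 0xFB = 0x89.

C3 = 0x89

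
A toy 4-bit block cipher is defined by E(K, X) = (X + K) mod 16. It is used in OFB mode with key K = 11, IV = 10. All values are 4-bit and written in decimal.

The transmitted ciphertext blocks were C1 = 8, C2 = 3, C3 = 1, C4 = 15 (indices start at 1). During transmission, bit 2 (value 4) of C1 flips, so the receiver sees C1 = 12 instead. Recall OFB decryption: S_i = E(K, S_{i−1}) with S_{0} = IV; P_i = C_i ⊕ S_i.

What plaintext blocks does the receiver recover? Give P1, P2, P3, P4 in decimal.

Only C1 changed, to 12. In OFB, a change in C_i flips the same bit in P_i only; the keystream is unaffected. Decrypting the received ciphertext:
P1: S = E(K, 10) = 5; 12 ⊕ 5 = 9.
P2: S = E(K, 5) = 0; 3 ⊕ 0 = 3.
P3: S = E(K, 0) = 11; 1 ⊕ 11 = 10.
P4: S = E(K, 11) = 6; 15 ⊕ 6 = 9.
Blocks that differ from the original plaintext: P1.

P1 = 9, P2 = 3, P3 = 10, P4 = 9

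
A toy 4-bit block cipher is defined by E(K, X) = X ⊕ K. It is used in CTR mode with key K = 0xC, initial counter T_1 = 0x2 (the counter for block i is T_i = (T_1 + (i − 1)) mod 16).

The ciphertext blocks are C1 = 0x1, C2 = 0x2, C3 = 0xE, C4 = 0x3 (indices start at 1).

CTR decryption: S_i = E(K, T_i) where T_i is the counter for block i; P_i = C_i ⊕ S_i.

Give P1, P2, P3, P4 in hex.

P1 = 0xF, P2 = 0xD, P3 = 0x6, P4 = 0xA

P1: T = 0x2, S = E(K, T) = 0xE; 0x1 ⊕ 0xE = 0xF.
P2: T = 0x3, S = E(K, T) = 0xF; 0x2 ⊕ 0xF = 0xD.
P3: T = 0x4, S = E(K, T) = 0x8; 0xE ⊕ 0x8 = 0x6.
P4: T = 0x5, S = E(K, T) = 0x9; 0x3 ⊕ 0x9 = 0xA.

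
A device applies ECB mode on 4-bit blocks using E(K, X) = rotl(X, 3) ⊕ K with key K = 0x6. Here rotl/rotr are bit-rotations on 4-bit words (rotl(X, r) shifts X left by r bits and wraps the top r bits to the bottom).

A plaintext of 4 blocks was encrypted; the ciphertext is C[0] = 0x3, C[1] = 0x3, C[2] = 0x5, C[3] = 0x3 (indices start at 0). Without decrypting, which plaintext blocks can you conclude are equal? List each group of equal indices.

ECB encrypts each block independently with the same key, so equal ciphertext blocks imply equal plaintext blocks.
C[0] = C[1] = C[3] = 0x3, so P[0] = P[1] = P[3].

P[0] = P[1] = P[3]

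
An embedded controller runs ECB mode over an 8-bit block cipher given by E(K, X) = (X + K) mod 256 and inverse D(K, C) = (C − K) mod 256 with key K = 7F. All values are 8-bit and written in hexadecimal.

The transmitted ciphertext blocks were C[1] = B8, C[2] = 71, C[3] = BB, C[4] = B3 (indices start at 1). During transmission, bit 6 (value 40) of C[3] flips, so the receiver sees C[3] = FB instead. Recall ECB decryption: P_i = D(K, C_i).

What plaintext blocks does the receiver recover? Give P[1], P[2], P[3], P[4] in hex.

Only C[3] changed, to FB. In ECB, a change in C_i affects only P_i. Decrypting the received ciphertext:
P[1]: D(K, B8) = 39.
P[2]: D(K, 71) = F2.
P[3]: D(K, FB) = 7C.
P[4]: D(K, B3) = 34.
Blocks that differ from the original plaintext: P[3].

P[1] = 39, P[2] = F2, P[3] = 7C, P[4] = 34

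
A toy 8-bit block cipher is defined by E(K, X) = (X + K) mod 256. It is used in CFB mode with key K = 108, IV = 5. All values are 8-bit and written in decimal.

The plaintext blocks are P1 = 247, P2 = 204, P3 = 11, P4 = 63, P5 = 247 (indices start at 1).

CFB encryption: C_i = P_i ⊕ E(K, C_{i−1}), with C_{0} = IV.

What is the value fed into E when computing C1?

5

C1: E(K, 5) = 113; 247 ⊕ 113 = 134.
So the input to E for block 1 is 5.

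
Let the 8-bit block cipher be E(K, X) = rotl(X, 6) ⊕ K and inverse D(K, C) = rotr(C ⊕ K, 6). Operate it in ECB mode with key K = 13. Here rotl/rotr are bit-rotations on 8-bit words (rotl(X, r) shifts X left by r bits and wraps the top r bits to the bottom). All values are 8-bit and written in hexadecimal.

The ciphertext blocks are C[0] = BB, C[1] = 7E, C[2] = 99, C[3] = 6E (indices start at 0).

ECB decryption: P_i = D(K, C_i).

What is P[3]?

P[3] = F5

P[3]: D(K, 6E) = F5.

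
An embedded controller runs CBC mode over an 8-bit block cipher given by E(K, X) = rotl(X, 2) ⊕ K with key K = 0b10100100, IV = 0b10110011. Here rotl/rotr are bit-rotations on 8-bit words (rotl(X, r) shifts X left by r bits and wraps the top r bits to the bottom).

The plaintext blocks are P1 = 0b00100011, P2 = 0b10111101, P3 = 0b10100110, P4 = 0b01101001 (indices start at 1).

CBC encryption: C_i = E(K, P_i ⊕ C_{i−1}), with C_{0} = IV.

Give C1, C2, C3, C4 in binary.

C1 = 0b11100110, C2 = 0b11001001, C3 = 0b00011001, C4 = 0b01100101

C1: P1 ⊕ 0b10110011 = 0b10010000; E(K, 0b10010000) = 0b11100110.
C2: P2 ⊕ 0b11100110 = 0b01011011; E(K, 0b01011011) = 0b11001001.
C3: P3 ⊕ 0b11001001 = 0b01101111; E(K, 0b01101111) = 0b00011001.
C4: P4 ⊕ 0b00011001 = 0b01110000; E(K, 0b01110000) = 0b01100101.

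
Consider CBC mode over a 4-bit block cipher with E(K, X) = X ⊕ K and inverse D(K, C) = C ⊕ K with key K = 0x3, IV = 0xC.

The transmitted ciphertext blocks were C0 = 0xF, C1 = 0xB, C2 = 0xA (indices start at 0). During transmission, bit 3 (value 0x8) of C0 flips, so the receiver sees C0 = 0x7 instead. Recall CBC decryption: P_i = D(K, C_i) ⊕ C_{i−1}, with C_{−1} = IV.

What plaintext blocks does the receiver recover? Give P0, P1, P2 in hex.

P0 = 0x8, P1 = 0xF, P2 = 0x2

Only C0 changed, to 0x7. In CBC, a change in C_i garbles P_i and flips the same bit in P_{i+1}. Decrypting the received ciphertext:
P0: D(K, 0x7) = 0x4; 0x4 ⊕ 0xC = 0x8.
P1: D(K, 0xB) = 0x8; 0x8 ⊕ 0x7 = 0xF.
P2: D(K, 0xA) = 0x9; 0x9 ⊕ 0xB = 0x2.
Blocks that differ from the original plaintext: P0, P1.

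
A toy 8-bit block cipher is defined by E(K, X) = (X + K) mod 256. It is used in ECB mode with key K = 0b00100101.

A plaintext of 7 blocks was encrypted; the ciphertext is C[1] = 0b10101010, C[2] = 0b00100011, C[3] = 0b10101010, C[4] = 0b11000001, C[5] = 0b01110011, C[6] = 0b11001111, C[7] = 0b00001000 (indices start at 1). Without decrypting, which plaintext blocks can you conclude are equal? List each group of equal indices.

ECB encrypts each block independently with the same key, so equal ciphertext blocks imply equal plaintext blocks.
C[1] = C[3] = 0b10101010, so P[1] = P[3].

P[1] = P[3]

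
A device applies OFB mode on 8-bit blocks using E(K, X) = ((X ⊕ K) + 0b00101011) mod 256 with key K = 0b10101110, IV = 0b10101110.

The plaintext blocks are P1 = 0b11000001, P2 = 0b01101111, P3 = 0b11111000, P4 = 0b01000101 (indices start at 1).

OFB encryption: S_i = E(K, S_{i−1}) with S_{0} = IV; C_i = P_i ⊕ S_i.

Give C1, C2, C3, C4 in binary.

C1: S = E(K, 0b10101110) = 0b00101011; 0b11000001 ⊕ 0b00101011 = 0b11101010.
C2: S = E(K, 0b00101011) = 0b10110000; 0b01101111 ⊕ 0b10110000 = 0b11011111.
C3: S = E(K, 0b10110000) = 0b01001001; 0b11111000 ⊕ 0b01001001 = 0b10110001.
C4: S = E(K, 0b01001001) = 0b00010010; 0b01000101 ⊕ 0b00010010 = 0b01010111.

C1 = 0b11101010, C2 = 0b11011111, C3 = 0b10110001, C4 = 0b01010111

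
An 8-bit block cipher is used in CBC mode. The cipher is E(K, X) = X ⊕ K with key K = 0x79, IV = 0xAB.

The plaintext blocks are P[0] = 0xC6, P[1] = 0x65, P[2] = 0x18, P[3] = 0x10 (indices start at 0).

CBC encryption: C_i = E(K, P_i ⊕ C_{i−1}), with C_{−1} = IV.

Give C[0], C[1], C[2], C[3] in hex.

C[0]: P[0] ⊕ 0xAB = 0x6D; E(K, 0x6D) = 0x14.
C[1]: P[1] ⊕ 0x14 = 0x71; E(K, 0x71) = 0x08.
C[2]: P[2] ⊕ 0x08 = 0x10; E(K, 0x10) = 0x69.
C[3]: P[3] ⊕ 0x69 = 0x79; E(K, 0x79) = 0x00.

C[0] = 0x14, C[1] = 0x08, C[2] = 0x69, C[3] = 0x00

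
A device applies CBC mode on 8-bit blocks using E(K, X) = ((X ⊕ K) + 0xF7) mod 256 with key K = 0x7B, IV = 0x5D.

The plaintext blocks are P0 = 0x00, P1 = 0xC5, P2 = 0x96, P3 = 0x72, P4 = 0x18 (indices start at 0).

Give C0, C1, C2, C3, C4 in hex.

C0 = 0x1D, C1 = 0x9A, C2 = 0x6E, C3 = 0x5E, C4 = 0x34

CBC encryption: C_i = E(K, P_i ⊕ C_{i−1}), with C_{−1} = IV.
C0: P0 ⊕ 0x5D = 0x5D; E(K, 0x5D) = 0x1D.
C1: P1 ⊕ 0x1D = 0xD8; E(K, 0xD8) = 0x9A.
C2: P2 ⊕ 0x9A = 0x0C; E(K, 0x0C) = 0x6E.
C3: P3 ⊕ 0x6E = 0x1C; E(K, 0x1C) = 0x5E.
C4: P4 ⊕ 0x5E = 0x46; E(K, 0x46) = 0x34.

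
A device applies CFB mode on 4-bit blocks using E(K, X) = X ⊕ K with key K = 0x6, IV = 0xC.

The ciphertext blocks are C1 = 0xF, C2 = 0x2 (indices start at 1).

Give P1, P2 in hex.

CFB decryption: P_i = C_i ⊕ E(K, C_{i−1}), with C_{0} = IV.
P1: E(K, 0xC) = 0xA; 0xF ⊕ 0xA = 0x5.
P2: E(K, 0xF) = 0x9; 0x2 ⊕ 0x9 = 0xB.

P1 = 0x5, P2 = 0xB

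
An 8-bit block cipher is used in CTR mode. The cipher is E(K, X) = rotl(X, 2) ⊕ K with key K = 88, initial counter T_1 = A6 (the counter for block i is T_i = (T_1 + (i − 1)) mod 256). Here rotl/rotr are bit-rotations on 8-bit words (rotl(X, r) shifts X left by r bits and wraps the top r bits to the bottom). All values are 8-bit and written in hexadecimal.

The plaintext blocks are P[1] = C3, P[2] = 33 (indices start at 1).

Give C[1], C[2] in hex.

C[1] = D1, C[2] = 25

CTR encryption: S_i = E(K, T_i) where T_i is the counter for block i; C_i = P_i ⊕ S_i.
C[1]: T = A6, S = E(K, T) = 12; C3 ⊕ 12 = D1.
C[2]: T = A7, S = E(K, T) = 16; 33 ⊕ 16 = 25.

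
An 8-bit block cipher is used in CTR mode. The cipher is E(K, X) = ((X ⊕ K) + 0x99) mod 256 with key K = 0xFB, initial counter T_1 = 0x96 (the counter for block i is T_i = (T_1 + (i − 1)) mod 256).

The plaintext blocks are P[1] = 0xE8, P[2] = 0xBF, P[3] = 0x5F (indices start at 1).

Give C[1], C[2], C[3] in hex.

C[1] = 0xEE, C[2] = 0xBA, C[3] = 0xA3

CTR encryption: S_i = E(K, T_i) where T_i is the counter for block i; C_i = P_i ⊕ S_i.
C[1]: T = 0x96, S = E(K, T) = 0x06; 0xE8 ⊕ 0x06 = 0xEE.
C[2]: T = 0x97, S = E(K, T) = 0x05; 0xBF ⊕ 0x05 = 0xBA.
C[3]: T = 0x98, S = E(K, T) = 0xFC; 0x5F ⊕ 0xFC = 0xA3.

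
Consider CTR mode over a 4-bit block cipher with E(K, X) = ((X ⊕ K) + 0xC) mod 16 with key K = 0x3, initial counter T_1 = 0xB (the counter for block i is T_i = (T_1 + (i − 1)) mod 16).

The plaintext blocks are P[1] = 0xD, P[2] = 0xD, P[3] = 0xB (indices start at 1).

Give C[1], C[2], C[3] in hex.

C[1] = 0x9, C[2] = 0x6, C[3] = 0x1

CTR encryption: S_i = E(K, T_i) where T_i is the counter for block i; C_i = P_i ⊕ S_i.
C[1]: T = 0xB, S = E(K, T) = 0x4; 0xD ⊕ 0x4 = 0x9.
C[2]: T = 0xC, S = E(K, T) = 0xB; 0xD ⊕ 0xB = 0x6.
C[3]: T = 0xD, S = E(K, T) = 0xA; 0xB ⊕ 0xA = 0x1.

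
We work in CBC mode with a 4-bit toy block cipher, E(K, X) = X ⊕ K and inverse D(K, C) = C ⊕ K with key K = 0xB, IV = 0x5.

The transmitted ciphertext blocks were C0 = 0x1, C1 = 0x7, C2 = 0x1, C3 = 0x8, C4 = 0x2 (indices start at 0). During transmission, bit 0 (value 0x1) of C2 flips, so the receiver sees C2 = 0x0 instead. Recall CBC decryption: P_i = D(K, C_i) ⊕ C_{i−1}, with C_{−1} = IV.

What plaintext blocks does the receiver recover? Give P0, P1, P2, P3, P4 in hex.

Only C2 changed, to 0x0. In CBC, a change in C_i garbles P_i and flips the same bit in P_{i+1}. Decrypting the received ciphertext:
P0: D(K, 0x1) = 0xA; 0xA ⊕ 0x5 = 0xF.
P1: D(K, 0x7) = 0xC; 0xC ⊕ 0x1 = 0xD.
P2: D(K, 0x0) = 0xB; 0xB ⊕ 0x7 = 0xC.
P3: D(K, 0x8) = 0x3; 0x3 ⊕ 0x0 = 0x3.
P4: D(K, 0x2) = 0x9; 0x9 ⊕ 0x8 = 0x1.
Blocks that differ from the original plaintext: P2, P3.

P0 = 0xF, P1 = 0xD, P2 = 0xC, P3 = 0x3, P4 = 0x1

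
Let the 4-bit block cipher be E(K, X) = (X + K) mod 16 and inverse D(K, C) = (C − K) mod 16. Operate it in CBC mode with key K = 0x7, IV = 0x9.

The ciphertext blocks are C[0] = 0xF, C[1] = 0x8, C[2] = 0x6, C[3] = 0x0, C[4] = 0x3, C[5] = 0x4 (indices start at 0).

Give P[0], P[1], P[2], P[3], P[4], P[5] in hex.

CBC decryption: P_i = D(K, C_i) ⊕ C_{i−1}, with C_{−1} = IV.
P[0]: D(K, 0xF) = 0x8; 0x8 ⊕ 0x9 = 0x1.
P[1]: D(K, 0x8) = 0x1; 0x1 ⊕ 0xF = 0xE.
P[2]: D(K, 0x6) = 0xF; 0xF ⊕ 0x8 = 0x7.
P[3]: D(K, 0x0) = 0x9; 0x9 ⊕ 0x6 = 0xF.
P[4]: D(K, 0x3) = 0xC; 0xC ⊕ 0x0 = 0xC.
P[5]: D(K, 0x4) = 0xD; 0xD ⊕ 0x3 = 0xE.

P[0] = 0x1, P[1] = 0xE, P[2] = 0x7, P[3] = 0xF, P[4] = 0xC, P[5] = 0xE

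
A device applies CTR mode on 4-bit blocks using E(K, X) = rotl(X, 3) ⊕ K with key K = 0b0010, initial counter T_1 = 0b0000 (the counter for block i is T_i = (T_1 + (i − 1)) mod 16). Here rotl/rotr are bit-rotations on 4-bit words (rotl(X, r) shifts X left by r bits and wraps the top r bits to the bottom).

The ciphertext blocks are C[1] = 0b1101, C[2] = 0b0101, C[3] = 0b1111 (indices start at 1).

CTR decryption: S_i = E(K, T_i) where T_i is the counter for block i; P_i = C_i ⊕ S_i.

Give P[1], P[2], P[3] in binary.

P[1]: T = 0b0000, S = E(K, T) = 0b0010; 0b1101 ⊕ 0b0010 = 0b1111.
P[2]: T = 0b0001, S = E(K, T) = 0b1010; 0b0101 ⊕ 0b1010 = 0b1111.
P[3]: T = 0b0010, S = E(K, T) = 0b0011; 0b1111 ⊕ 0b0011 = 0b1100.

P[1] = 0b1111, P[2] = 0b1111, P[3] = 0b1100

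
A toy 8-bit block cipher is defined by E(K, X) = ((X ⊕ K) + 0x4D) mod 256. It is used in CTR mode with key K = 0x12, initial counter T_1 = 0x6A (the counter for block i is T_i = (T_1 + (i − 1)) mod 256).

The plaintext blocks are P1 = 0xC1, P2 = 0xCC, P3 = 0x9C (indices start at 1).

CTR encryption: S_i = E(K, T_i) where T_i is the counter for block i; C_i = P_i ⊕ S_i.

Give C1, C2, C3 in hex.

C1: T = 0x6A, S = E(K, T) = 0xC5; 0xC1 ⊕ 0xC5 = 0x04.
C2: T = 0x6B, S = E(K, T) = 0xC6; 0xCC ⊕ 0xC6 = 0x0A.
C3: T = 0x6C, S = E(K, T) = 0xCB; 0x9C ⊕ 0xCB = 0x57.

C1 = 0x04, C2 = 0x0A, C3 = 0x57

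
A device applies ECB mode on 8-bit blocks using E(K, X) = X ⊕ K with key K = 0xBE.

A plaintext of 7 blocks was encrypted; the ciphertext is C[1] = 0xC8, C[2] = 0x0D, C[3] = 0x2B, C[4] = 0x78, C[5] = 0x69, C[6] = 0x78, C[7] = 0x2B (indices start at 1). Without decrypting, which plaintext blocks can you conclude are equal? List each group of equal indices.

ECB encrypts each block independently with the same key, so equal ciphertext blocks imply equal plaintext blocks.
C[3] = C[7] = 0x2B, so P[3] = P[7].
C[4] = C[6] = 0x78, so P[4] = P[6].

P[3] = P[7]; P[4] = P[6]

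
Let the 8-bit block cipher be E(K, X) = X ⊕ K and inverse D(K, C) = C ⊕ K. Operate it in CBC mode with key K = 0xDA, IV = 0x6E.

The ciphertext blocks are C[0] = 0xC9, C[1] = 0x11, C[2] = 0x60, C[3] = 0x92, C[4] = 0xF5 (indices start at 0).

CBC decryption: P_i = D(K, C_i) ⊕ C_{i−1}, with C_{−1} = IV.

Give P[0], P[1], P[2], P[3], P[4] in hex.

P[0]: D(K, 0xC9) = 0x13; 0x13 ⊕ 0x6E = 0x7D.
P[1]: D(K, 0x11) = 0xCB; 0xCB ⊕ 0xC9 = 0x02.
P[2]: D(K, 0x60) = 0xBA; 0xBA ⊕ 0x11 = 0xAB.
P[3]: D(K, 0x92) = 0x48; 0x48 ⊕ 0x60 = 0x28.
P[4]: D(K, 0xF5) = 0x2F; 0x2F ⊕ 0x92 = 0xBD.

P[0] = 0x7D, P[1] = 0x02, P[2] = 0xAB, P[3] = 0x28, P[4] = 0xBD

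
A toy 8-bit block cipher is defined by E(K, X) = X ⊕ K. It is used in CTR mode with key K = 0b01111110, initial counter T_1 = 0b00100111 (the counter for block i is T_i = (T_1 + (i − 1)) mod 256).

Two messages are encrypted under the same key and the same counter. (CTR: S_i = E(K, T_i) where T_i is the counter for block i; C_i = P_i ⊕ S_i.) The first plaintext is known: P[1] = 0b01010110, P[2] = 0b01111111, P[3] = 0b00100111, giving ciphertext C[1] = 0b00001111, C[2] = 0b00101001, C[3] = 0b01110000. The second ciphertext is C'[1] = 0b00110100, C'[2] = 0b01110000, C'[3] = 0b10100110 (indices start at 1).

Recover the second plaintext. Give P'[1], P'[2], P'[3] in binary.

P'[1] = 0b01101101, P'[2] = 0b00100110, P'[3] = 0b11110001

In CTR with a reused counter, both messages share the same keystream S_i, so C_i ⊕ C'_i = P_i ⊕ P'_i and thus P'_i = P_i ⊕ C_i ⊕ C'_i.
P'[1]: 0b01010110 ⊕ 0b00001111 ⊕ 0b00110100 = 0b01101101.
P'[2]: 0b01111111 ⊕ 0b00101001 ⊕ 0b01110000 = 0b00100110.
P'[3]: 0b00100111 ⊕ 0b01110000 ⊕ 0b10100110 = 0b11110001.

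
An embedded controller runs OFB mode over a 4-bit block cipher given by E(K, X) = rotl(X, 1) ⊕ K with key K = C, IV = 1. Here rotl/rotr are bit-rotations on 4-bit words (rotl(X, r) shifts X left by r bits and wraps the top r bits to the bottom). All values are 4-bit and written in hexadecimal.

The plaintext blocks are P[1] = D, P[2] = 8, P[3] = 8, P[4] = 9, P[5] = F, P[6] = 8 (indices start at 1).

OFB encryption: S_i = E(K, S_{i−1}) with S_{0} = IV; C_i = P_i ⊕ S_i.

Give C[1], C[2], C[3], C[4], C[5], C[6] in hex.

C[1] = 3, C[2] = 9, C[3] = 6, C[4] = 8, C[5] = 1, C[6] = 9

C[1]: S = E(K, 1) = E; D ⊕ E = 3.
C[2]: S = E(K, E) = 1; 8 ⊕ 1 = 9.
C[3]: S = E(K, 1) = E; 8 ⊕ E = 6.
C[4]: S = E(K, E) = 1; 9 ⊕ 1 = 8.
C[5]: S = E(K, 1) = E; F ⊕ E = 1.
C[6]: S = E(K, E) = 1; 8 ⊕ 1 = 9.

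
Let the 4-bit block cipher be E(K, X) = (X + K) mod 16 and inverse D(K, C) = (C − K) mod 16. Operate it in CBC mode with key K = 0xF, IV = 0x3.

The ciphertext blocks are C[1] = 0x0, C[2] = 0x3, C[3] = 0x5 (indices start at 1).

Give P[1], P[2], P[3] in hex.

CBC decryption: P_i = D(K, C_i) ⊕ C_{i−1}, with C_{0} = IV.
P[1]: D(K, 0x0) = 0x1; 0x1 ⊕ 0x3 = 0x2.
P[2]: D(K, 0x3) = 0x4; 0x4 ⊕ 0x0 = 0x4.
P[3]: D(K, 0x5) = 0x6; 0x6 ⊕ 0x3 = 0x5.

P[1] = 0x2, P[2] = 0x4, P[3] = 0x5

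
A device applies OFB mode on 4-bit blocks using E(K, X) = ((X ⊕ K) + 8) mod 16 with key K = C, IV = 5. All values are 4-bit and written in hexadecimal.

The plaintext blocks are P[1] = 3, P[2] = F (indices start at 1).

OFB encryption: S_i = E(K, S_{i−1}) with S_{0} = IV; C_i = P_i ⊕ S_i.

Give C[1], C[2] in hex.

C[1]: S = E(K, 5) = 1; 3 ⊕ 1 = 2.
C[2]: S = E(K, 1) = 5; F ⊕ 5 = A.

C[1] = 2, C[2] = A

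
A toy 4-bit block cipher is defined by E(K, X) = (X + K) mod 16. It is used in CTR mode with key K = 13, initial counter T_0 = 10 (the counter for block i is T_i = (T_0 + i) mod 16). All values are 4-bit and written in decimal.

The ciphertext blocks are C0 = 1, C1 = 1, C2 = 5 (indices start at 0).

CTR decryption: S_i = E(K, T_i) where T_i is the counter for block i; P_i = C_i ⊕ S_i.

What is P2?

P2: T = 12, S = E(K, T) = 9; 5 ⊕ 9 = 12.

P2 = 12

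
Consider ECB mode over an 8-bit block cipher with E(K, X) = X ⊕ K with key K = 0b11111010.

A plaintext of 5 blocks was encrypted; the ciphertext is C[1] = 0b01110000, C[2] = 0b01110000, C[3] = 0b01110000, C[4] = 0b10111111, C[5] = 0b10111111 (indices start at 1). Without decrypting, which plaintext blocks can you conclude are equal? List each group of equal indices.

ECB encrypts each block independently with the same key, so equal ciphertext blocks imply equal plaintext blocks.
C[1] = C[2] = C[3] = 0b01110000, so P[1] = P[2] = P[3].
C[4] = C[5] = 0b10111111, so P[4] = P[5].

P[1] = P[2] = P[3]; P[4] = P[5]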